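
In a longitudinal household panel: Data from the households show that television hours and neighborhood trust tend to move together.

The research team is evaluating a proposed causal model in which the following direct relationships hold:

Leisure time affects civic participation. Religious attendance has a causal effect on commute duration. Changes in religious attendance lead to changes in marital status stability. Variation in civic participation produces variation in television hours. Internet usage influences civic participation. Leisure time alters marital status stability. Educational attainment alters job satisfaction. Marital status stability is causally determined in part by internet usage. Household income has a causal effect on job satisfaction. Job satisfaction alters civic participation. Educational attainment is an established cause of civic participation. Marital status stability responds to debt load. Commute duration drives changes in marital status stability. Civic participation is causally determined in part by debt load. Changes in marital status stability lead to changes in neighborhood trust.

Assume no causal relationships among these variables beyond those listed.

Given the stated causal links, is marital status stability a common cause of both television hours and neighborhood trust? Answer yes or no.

Marital status stability has no stated causal path to television hours. A confounder must cause both variables, so marital status stability does not qualify.

no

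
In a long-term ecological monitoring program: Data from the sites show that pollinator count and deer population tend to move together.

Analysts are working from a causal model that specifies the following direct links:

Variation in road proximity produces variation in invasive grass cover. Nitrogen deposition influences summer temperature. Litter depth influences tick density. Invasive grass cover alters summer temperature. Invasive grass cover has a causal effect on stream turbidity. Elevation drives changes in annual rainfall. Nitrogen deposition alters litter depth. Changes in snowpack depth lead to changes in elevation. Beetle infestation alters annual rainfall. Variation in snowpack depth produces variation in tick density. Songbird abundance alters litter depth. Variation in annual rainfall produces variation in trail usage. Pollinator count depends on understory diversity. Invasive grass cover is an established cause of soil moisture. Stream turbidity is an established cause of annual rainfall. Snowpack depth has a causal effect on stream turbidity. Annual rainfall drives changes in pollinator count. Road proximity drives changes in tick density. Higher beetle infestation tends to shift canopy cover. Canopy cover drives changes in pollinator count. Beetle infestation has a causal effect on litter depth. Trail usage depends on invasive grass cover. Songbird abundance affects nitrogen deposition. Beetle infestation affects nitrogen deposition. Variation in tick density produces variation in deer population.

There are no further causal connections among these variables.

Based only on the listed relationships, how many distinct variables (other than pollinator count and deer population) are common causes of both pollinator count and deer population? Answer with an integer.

The common causes are: beetle infestation (to pollinator count via beetle infestation → canopy cover → pollinator count; to deer population via beetle infestation → litter depth → tick density → deer population); road proximity (to pollinator count via road proximity → invasive grass cover → stream turbidity → annual rainfall → pollinator count; to deer population via road proximity → tick density → deer population); snowpack depth (to pollinator count via snowpack depth → stream turbidity → annual rainfall → pollinator count; to deer population via snowpack depth → tick density → deer population).
Every other variable lacks a causal path to at least one of pollinator count and deer population.

3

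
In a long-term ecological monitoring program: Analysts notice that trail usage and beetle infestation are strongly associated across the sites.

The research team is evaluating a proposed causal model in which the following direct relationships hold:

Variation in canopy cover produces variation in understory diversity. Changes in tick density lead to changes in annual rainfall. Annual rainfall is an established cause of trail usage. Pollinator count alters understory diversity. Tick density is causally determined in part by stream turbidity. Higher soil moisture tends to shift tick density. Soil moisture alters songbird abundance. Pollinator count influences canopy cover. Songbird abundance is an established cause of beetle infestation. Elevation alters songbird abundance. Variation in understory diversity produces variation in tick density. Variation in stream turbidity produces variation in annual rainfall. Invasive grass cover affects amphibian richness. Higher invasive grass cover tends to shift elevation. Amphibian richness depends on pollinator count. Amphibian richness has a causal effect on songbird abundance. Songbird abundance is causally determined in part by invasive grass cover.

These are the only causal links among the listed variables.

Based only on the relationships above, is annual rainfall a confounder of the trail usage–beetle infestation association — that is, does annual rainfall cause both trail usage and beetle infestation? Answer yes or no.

Annual rainfall has no stated causal path to beetle infestation. A confounder must cause both variables, so annual rainfall does not qualify.

no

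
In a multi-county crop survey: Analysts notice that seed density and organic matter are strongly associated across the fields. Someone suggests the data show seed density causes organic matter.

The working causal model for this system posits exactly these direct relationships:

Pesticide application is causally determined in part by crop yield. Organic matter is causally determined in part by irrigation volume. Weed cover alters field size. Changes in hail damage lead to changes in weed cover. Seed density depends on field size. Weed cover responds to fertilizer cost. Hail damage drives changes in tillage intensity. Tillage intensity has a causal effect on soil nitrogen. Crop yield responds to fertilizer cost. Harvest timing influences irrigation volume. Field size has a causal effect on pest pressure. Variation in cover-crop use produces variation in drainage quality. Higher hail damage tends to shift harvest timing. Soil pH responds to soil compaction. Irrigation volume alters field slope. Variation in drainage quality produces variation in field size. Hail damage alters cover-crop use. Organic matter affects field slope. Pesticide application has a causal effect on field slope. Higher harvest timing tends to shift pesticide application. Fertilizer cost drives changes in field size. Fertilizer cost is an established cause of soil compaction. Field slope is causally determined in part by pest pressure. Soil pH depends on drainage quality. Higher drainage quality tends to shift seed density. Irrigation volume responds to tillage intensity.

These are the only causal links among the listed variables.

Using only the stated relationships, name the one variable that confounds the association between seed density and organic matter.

hail damage

Hail damage has a causal path to seed density (hail damage → cover-crop use → drainage quality → seed density) and a separate causal path to organic matter (hail damage → tillage intensity → irrigation volume → organic matter), so it is a common cause of both.
No stated relationship gives seed density a causal route to organic matter, so the correlation is explained by the shared upstream cause rather than a direct effect.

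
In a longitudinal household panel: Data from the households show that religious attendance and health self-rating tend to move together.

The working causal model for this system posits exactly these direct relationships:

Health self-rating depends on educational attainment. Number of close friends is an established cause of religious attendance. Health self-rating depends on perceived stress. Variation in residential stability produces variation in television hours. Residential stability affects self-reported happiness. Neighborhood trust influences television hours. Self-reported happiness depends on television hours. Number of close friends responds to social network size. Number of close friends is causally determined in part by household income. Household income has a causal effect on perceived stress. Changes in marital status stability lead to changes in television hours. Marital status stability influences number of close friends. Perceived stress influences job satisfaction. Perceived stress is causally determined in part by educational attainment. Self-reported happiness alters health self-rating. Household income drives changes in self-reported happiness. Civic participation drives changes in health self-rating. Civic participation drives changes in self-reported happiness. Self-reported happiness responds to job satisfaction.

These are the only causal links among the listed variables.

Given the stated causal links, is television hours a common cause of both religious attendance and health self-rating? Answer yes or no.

Television hours has no stated causal path to religious attendance. A confounder must cause both variables, so television hours does not qualify.

no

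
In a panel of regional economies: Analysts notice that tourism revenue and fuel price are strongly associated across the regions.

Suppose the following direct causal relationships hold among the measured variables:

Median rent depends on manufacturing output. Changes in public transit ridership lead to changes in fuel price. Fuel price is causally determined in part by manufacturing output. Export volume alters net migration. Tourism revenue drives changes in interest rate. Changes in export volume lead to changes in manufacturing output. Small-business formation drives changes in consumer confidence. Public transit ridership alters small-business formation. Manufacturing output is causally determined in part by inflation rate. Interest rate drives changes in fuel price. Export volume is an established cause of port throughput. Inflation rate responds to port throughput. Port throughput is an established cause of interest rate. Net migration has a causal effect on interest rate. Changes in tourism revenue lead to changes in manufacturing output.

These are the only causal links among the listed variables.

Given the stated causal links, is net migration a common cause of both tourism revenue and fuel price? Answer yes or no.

Net migration has no stated causal path to tourism revenue. A confounder must cause both variables, so net migration does not qualify.

no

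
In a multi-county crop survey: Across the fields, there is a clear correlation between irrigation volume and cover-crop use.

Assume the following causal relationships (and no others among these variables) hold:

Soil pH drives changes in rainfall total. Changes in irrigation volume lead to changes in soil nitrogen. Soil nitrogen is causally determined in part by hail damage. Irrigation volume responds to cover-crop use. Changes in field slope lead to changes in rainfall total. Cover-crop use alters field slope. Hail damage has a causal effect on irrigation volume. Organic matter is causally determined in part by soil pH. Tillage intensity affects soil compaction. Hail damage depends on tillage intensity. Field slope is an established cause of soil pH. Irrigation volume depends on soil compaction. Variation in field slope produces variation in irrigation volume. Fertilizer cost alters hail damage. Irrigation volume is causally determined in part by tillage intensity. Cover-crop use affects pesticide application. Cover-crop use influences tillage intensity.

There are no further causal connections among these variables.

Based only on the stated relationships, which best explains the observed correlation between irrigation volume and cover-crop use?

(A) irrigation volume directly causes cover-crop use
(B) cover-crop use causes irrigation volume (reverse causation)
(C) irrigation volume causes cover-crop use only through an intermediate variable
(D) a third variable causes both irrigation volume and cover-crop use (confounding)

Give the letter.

B

The stated link runs cover-crop use → irrigation volume; irrigation volume has no causal path to cover-crop use. No variable causes both, so confounding is ruled out. The correlation reflects reverse causation.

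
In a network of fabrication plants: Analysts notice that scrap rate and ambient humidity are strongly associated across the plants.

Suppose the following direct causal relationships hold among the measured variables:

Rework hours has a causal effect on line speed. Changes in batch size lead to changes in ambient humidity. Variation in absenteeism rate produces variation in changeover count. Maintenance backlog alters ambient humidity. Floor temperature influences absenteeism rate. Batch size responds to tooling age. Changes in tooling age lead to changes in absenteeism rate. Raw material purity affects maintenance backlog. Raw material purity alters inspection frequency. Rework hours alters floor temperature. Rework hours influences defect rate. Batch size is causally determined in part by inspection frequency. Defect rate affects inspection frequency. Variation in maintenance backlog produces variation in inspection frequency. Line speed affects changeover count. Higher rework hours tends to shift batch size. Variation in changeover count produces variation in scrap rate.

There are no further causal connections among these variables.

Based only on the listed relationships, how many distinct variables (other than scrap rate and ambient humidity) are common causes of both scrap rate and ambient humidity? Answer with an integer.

The common causes are: rework hours (to scrap rate via rework hours → line speed → changeover count → scrap rate; to ambient humidity via rework hours → batch size → ambient humidity); tooling age (to scrap rate via tooling age → absenteeism rate → changeover count → scrap rate; to ambient humidity via tooling age → batch size → ambient humidity).
Every other variable lacks a causal path to at least one of scrap rate and ambient humidity.

2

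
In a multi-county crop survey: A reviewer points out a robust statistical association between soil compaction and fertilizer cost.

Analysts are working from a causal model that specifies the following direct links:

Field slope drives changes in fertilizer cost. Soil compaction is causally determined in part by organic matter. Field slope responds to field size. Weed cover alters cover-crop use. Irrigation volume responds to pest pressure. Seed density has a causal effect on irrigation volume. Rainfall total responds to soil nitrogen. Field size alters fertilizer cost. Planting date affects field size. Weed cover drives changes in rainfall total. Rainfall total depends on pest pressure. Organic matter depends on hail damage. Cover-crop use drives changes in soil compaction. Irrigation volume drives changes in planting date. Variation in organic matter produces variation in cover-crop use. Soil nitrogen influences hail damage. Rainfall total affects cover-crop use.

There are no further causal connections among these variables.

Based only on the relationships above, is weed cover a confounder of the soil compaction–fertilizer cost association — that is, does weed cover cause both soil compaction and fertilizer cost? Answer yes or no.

no

Weed cover has no stated causal path to fertilizer cost. A confounder must cause both variables, so weed cover does not qualify.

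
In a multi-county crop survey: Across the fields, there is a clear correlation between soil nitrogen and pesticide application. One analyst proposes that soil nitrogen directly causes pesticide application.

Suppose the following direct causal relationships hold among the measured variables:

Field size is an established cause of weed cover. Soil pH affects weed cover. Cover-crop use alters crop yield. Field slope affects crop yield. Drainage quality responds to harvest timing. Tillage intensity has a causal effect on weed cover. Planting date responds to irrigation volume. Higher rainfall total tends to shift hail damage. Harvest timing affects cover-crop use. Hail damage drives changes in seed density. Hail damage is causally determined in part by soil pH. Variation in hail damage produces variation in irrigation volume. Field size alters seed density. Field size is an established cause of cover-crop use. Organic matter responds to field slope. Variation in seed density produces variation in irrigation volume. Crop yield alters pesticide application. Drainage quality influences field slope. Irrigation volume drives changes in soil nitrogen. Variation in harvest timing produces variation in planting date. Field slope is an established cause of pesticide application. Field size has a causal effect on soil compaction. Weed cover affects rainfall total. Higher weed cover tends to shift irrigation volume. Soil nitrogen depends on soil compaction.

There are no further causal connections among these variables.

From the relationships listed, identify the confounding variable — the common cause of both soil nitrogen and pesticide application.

field size

Field size has a causal path to soil nitrogen (field size → soil compaction → soil nitrogen) and a separate causal path to pesticide application (field size → cover-crop use → crop yield → pesticide application), so it is a common cause of both.
No stated relationship gives soil nitrogen a causal route to pesticide application, so the correlation is explained by the shared upstream cause rather than a direct effect.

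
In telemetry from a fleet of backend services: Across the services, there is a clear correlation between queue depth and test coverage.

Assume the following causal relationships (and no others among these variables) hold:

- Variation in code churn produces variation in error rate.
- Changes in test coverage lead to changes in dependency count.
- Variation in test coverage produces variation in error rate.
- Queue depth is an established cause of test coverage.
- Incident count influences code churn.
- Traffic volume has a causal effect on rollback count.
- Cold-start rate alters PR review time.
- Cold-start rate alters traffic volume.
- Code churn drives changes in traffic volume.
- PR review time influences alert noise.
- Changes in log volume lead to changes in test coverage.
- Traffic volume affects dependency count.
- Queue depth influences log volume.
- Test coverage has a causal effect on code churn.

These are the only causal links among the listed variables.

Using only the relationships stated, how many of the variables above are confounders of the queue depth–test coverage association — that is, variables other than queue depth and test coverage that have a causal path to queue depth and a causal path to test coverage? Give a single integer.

0

No listed variable has a causal path to both queue depth and test coverage, so there are no common causes.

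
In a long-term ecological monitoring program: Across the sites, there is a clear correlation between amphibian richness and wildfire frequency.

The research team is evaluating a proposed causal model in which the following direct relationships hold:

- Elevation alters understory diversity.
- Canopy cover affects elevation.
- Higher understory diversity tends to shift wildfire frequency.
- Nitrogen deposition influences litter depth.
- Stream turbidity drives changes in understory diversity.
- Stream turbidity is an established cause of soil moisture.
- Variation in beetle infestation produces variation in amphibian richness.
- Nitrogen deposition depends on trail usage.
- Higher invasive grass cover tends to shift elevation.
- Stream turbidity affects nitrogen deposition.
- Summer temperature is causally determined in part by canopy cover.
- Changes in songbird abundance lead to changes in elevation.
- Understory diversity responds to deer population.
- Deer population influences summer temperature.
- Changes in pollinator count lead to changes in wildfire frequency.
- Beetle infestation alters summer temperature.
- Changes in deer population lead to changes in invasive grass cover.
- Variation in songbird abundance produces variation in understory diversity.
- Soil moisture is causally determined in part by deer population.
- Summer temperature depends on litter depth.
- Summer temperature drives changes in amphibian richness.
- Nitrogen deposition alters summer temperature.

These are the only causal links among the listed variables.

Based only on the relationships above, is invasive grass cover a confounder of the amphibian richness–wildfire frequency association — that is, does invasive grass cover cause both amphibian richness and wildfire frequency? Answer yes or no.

Invasive grass cover has no stated causal path to amphibian richness. A confounder must cause both variables, so invasive grass cover does not qualify.

no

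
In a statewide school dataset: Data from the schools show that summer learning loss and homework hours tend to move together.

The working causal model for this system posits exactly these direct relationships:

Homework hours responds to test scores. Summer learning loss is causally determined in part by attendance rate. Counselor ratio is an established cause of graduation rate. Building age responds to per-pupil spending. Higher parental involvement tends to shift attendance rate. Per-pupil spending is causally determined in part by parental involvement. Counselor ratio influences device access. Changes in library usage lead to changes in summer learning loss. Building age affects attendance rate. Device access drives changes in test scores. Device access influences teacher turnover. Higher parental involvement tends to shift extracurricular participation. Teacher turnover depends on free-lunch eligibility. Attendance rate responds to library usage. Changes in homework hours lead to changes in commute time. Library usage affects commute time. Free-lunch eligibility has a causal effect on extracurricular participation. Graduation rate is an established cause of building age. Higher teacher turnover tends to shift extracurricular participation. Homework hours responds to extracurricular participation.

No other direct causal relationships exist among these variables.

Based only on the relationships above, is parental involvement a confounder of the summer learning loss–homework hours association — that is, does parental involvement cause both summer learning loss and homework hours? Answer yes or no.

Parental involvement has a causal path to summer learning loss (parental involvement → attendance rate → summer learning loss) and to homework hours (parental involvement → extracurricular participation → homework hours), so it is a common cause of both — a confounder.

yes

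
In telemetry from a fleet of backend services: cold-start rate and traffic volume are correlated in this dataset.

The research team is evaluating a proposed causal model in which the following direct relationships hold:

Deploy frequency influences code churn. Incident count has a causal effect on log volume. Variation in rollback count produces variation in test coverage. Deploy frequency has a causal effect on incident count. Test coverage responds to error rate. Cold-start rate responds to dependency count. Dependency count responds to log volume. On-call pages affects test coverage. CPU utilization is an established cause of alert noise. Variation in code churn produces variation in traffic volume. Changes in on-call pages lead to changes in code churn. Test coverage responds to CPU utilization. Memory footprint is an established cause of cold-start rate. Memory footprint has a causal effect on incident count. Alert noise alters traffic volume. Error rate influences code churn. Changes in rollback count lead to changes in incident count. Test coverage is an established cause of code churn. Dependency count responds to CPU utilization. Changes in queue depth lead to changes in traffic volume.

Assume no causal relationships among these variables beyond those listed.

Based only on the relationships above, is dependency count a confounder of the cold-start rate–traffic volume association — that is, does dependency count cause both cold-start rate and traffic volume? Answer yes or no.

no

Dependency count has no stated causal path to traffic volume. A confounder must cause both variables, so dependency count does not qualify.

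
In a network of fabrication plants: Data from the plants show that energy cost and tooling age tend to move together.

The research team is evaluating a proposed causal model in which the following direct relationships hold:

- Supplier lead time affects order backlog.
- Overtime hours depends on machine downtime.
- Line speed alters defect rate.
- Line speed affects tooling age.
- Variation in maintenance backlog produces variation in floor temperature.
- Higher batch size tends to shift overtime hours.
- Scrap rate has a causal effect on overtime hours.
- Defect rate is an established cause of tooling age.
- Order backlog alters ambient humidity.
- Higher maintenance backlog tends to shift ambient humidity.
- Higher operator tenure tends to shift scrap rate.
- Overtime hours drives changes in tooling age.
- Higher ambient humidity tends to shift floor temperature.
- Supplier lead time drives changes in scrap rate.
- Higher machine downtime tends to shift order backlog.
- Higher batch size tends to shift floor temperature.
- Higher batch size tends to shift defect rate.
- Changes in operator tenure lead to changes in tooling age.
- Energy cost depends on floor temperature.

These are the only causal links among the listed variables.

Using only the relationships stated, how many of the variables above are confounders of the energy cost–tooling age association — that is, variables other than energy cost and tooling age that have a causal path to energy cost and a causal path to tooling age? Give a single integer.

3

The common causes are: batch size (to energy cost via batch size → floor temperature → energy cost; to tooling age via batch size → defect rate → tooling age); machine downtime (to energy cost via machine downtime → order backlog → ambient humidity → floor temperature → energy cost; to tooling age via machine downtime → overtime hours → tooling age); supplier lead time (to energy cost via supplier lead time → order backlog → ambient humidity → floor temperature → energy cost; to tooling age via supplier lead time → scrap rate → overtime hours → tooling age).
Every other variable lacks a causal path to at least one of energy cost and tooling age.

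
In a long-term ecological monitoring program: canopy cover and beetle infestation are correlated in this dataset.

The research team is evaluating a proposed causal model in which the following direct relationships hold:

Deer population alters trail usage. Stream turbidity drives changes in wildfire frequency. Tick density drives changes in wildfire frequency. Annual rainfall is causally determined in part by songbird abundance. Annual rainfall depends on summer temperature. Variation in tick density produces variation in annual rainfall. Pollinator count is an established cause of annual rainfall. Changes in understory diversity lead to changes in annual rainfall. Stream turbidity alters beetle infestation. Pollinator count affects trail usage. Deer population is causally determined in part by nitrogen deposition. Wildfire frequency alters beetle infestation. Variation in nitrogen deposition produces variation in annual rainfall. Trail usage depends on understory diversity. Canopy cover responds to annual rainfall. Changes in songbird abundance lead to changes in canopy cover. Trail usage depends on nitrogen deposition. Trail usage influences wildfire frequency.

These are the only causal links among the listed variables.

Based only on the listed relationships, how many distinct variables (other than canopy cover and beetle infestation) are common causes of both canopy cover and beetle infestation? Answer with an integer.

4

The common causes are: nitrogen deposition (to canopy cover via nitrogen deposition → annual rainfall → canopy cover; to beetle infestation via nitrogen deposition → trail usage → wildfire frequency → beetle infestation); pollinator count (to canopy cover via pollinator count → annual rainfall → canopy cover; to beetle infestation via pollinator count → trail usage → wildfire frequency → beetle infestation); tick density (to canopy cover via tick density → annual rainfall → canopy cover; to beetle infestation via tick density → wildfire frequency → beetle infestation); understory diversity (to canopy cover via understory diversity → annual rainfall → canopy cover; to beetle infestation via understory diversity → trail usage → wildfire frequency → beetle infestation).
Every other variable lacks a causal path to at least one of canopy cover and beetle infestation.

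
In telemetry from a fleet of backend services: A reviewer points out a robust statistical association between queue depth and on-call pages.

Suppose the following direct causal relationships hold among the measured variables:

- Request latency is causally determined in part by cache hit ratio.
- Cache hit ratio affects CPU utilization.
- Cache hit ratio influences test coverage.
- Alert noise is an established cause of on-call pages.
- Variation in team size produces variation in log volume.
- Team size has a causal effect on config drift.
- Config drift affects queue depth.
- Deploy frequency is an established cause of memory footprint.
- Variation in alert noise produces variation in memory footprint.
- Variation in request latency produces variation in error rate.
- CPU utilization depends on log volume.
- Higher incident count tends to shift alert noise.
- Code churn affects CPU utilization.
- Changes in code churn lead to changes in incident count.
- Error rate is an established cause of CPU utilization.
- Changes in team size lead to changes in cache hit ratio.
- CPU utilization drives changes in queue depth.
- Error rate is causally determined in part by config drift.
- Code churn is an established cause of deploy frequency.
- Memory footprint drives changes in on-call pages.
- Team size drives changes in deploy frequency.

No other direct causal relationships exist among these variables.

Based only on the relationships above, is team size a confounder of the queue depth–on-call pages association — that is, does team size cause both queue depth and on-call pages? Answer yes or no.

yes

Team size has a causal path to queue depth (team size → config drift → queue depth) and to on-call pages (team size → deploy frequency → memory footprint → on-call pages), so it is a common cause of both — a confounder.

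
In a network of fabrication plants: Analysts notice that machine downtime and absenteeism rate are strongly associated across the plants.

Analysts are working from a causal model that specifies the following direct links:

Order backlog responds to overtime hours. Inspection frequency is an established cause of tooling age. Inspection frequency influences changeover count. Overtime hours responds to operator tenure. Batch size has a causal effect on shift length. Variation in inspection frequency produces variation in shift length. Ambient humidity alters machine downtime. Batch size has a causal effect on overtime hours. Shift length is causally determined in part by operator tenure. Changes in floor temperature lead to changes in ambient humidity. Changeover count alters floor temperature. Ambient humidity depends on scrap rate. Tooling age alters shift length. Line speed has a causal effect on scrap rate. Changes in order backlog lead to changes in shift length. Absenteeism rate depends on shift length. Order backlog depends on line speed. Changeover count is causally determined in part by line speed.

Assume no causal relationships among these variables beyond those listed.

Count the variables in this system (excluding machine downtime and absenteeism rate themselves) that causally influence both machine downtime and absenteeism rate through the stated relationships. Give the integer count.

The common causes are: inspection frequency (to machine downtime via inspection frequency → changeover count → floor temperature → ambient humidity → machine downtime; to absenteeism rate via inspection frequency → shift length → absenteeism rate); line speed (to machine downtime via line speed → scrap rate → ambient humidity → machine downtime; to absenteeism rate via line speed → order backlog → shift length → absenteeism rate).
Every other variable lacks a causal path to at least one of machine downtime and absenteeism rate.

2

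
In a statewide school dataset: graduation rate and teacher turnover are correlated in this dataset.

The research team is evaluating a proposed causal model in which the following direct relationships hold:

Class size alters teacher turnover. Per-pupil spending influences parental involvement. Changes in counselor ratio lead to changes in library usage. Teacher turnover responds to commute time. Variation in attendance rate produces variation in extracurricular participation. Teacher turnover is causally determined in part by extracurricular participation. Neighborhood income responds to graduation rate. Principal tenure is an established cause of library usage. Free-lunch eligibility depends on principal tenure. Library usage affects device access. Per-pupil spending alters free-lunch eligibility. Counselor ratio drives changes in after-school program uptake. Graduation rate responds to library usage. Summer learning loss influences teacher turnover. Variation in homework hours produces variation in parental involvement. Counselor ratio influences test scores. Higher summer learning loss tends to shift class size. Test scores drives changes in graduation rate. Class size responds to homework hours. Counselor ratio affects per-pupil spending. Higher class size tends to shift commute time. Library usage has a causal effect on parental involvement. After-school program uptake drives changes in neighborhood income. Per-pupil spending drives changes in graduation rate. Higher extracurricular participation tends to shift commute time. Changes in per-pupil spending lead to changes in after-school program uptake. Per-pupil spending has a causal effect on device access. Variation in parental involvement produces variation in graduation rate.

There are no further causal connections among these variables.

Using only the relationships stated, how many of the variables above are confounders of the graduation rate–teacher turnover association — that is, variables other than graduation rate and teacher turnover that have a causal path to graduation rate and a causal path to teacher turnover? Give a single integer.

1

The common causes are: homework hours (to graduation rate via homework hours → parental involvement → graduation rate; to teacher turnover via homework hours → class size → teacher turnover).
Every other variable lacks a causal path to at least one of graduation rate and teacher turnover.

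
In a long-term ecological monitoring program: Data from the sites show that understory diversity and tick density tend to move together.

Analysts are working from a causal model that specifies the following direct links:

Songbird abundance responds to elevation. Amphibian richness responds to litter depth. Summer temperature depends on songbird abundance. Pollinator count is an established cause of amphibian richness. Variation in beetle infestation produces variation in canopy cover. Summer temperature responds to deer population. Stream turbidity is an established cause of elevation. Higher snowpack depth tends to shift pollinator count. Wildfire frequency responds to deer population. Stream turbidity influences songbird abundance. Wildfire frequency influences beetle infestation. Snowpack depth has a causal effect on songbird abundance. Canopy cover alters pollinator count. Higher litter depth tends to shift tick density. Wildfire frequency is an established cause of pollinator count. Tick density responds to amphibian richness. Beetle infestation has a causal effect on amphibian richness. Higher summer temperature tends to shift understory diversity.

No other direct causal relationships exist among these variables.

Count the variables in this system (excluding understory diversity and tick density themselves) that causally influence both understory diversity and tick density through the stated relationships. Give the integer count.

The common causes are: deer population (to understory diversity via deer population → summer temperature → understory diversity; to tick density via deer population → wildfire frequency → pollinator count → amphibian richness → tick density); snowpack depth (to understory diversity via snowpack depth → songbird abundance → summer temperature → understory diversity; to tick density via snowpack depth → pollinator count → amphibian richness → tick density).
Every other variable lacks a causal path to at least one of understory diversity and tick density.

2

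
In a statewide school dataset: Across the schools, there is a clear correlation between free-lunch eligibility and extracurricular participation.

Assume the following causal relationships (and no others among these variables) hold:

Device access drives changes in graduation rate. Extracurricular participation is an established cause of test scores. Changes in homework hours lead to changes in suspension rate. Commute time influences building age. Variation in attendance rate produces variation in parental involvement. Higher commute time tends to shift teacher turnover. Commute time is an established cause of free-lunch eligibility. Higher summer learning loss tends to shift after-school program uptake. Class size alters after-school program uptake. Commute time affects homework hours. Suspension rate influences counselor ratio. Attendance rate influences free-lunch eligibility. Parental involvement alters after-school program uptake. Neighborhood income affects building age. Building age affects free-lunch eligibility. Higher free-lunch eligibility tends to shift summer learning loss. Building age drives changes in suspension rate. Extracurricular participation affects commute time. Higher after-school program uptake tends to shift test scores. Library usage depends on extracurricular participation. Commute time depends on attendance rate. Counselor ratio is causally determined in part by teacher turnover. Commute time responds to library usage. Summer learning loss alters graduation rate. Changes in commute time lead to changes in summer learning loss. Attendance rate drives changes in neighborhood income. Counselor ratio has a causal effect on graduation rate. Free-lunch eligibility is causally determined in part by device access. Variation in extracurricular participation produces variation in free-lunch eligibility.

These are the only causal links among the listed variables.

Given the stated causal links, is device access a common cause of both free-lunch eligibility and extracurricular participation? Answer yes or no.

no

Device access has no stated causal path to extracurricular participation. A confounder must cause both variables, so device access does not qualify.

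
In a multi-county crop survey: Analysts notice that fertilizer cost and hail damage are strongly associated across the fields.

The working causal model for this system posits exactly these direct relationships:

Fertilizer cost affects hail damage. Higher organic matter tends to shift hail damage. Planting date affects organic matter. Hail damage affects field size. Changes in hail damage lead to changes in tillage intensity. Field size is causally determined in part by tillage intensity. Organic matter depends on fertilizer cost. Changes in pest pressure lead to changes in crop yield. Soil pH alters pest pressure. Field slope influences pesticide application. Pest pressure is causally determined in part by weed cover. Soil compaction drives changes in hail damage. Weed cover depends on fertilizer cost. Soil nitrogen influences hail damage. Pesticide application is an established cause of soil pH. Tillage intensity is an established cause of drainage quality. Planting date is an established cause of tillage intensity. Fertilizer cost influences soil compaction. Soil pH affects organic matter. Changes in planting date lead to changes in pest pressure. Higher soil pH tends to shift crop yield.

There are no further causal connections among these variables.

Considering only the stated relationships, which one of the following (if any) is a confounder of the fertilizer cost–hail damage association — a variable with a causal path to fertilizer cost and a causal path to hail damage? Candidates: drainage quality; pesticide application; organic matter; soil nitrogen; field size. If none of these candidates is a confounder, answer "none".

none

None of the listed candidates has causal paths to both fertilizer cost and hail damage in the stated relationships, so none is a common cause.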